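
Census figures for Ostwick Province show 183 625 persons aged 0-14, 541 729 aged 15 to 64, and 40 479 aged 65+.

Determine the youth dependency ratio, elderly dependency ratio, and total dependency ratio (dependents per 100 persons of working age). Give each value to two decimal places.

Youth dependency ratio: 33.90
Old-age dependency ratio: 7.47
Total dependency ratio: 41.37

Youth dependency ratio = 183 625 / 541 729 × 100 = 33.90
Old-age dependency ratio = 40 479 / 541 729 × 100 = 7.47
Total dependency ratio = (183 625 + 40 479) / 541 729 × 100 = 224 104 / 541 729 × 100 = 41.37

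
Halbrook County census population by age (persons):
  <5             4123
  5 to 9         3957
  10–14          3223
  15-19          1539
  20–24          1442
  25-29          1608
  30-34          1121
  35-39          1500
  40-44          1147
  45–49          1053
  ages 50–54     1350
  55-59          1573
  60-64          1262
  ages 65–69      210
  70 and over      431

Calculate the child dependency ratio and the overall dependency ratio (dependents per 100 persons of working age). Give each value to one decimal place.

0–14: 4123 + 3957 + 3223 = 11303
15–64: 1539 + 1442 + 1608 + 1121 + 1500 + 1147 + 1053 + 1350 + 1573 + 1262 = 13595
65+: 210 + 431 = 641
Youth dependency ratio = 11303 / 13595 × 100 = 83.1
Total dependency ratio = (11303 + 641) / 13595 × 100 = 11944 / 13595 × 100 = 87.9

Youth dependency ratio: 83.1
Total dependency ratio: 87.9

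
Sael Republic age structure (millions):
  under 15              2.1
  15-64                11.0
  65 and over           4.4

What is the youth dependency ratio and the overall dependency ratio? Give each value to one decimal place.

Youth dependency ratio = 2.1 / 11.0 × 100 = 19.1
Total dependency ratio = (2.1 + 4.4) / 11.0 × 100 = 6.5 / 11.0 × 100 = 59.1

Youth dependency ratio: 19.1
Total dependency ratio: 59.1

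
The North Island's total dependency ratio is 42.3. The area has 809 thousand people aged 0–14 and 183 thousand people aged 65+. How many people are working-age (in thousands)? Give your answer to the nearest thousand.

Total dependency ratio = (youth + elderly) / working-age × 100
42.3 = (809 + 183) / W × 100
⇒ 2 345

Working-age: 2 345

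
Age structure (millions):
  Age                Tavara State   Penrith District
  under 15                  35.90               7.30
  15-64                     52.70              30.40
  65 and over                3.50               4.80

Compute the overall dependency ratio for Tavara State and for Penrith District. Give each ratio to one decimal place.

Tavara State: 74.8
Penrith District: 39.8

Tavara State: (35.90 + 3.50) / 52.70 × 100 = 39.40 / 52.70 × 100 = 74.8
Penrith District: (7.30 + 4.80) / 30.40 × 100 = 12.10 / 30.40 × 100 = 39.8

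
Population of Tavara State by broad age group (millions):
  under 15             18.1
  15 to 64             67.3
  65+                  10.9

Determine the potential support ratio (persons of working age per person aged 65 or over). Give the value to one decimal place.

Potential support ratio = 67.3 / 10.9 = 6.2

Potential support ratio: 6.2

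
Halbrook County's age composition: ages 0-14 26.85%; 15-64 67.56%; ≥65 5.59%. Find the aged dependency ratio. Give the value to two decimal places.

Old-age dependency ratio: 8.27

Old-age dependency ratio = 5.59 / 67.56 × 100 = 8.27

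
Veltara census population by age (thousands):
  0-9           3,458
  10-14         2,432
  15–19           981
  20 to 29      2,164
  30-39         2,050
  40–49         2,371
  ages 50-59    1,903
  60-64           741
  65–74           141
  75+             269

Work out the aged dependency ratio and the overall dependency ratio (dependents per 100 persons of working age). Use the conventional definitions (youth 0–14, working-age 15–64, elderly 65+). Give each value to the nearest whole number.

Old-age dependency ratio: 4
Total dependency ratio: 62

0–14: 3,458 + 2,432 = 5,890
15–64: 981 + 2,164 + 2,050 + 2,371 + 1,903 + 741 = 10,210
65+: 141 + 269 = 410
Old-age dependency ratio = 410 / 10,210 × 100 = 4
Total dependency ratio = (5,890 + 410) / 10,210 × 100 = 6,300 / 10,210 × 100 = 62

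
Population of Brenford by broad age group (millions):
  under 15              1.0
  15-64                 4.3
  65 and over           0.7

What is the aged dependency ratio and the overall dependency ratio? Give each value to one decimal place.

Old-age dependency ratio: 16.3
Total dependency ratio: 39.5

Old-age dependency ratio = 0.7 / 4.3 × 100 = 16.3
Total dependency ratio = (1.0 + 0.7) / 4.3 × 100 = 1.7 / 4.3 × 100 = 39.5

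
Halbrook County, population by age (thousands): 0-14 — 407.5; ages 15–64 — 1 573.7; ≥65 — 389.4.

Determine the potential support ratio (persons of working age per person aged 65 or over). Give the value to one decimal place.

Potential support ratio = 1 573.7 / 389.4 = 4.0

Potential support ratio: 4.0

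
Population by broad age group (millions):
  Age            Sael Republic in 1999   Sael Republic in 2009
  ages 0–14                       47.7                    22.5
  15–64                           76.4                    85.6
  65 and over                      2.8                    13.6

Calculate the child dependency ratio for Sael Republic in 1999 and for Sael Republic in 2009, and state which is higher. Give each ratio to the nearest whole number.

Sael Republic in 1999: 47.7 / 76.4 × 100 = 62
Sael Republic in 2009: 22.5 / 85.6 × 100 = 26

Sael Republic in 1999: 62
Sael Republic in 2009: 26
Higher: Sael Republic in 1999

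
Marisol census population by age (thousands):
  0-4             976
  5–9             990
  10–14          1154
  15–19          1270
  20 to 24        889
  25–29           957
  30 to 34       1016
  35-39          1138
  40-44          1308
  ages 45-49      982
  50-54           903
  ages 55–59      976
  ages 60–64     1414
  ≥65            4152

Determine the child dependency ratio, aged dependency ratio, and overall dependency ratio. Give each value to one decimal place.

0–14: 976 + 990 + 1154 = 3120
15–64: 1270 + 889 + 957 + 1016 + 1138 + 1308 + 982 + 903 + 976 + 1414 = 10853
65+: 4152
Youth dependency ratio = 3120 / 10853 × 100 = 28.7
Old-age dependency ratio = 4152 / 10853 × 100 = 38.3
Total dependency ratio = (3120 + 4152) / 10853 × 100 = 7272 / 10853 × 100 = 67.0

Youth dependency ratio: 28.7
Old-age dependency ratio: 38.3
Total dependency ratio: 67.0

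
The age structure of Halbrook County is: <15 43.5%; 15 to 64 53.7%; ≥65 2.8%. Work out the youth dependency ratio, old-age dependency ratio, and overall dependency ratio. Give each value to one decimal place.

Youth dependency ratio = 43.5 / 53.7 × 100 = 81.0
Old-age dependency ratio = 2.8 / 53.7 × 100 = 5.2
Total dependency ratio = (43.5 + 2.8) / 53.7 × 100 = 46.3 / 53.7 × 100 = 86.2

Youth dependency ratio: 81.0
Old-age dependency ratio: 5.2
Total dependency ratio: 86.2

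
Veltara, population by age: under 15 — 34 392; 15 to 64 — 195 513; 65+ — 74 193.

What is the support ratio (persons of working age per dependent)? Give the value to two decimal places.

Support ratio = 195 513 / (34 392 + 74 193) = 195 513 / 108 585 = 1.80

Support ratio: 1.80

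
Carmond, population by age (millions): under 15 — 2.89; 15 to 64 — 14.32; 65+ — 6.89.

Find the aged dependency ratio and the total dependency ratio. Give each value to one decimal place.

Old-age dependency ratio = 6.89 / 14.32 × 100 = 48.1
Total dependency ratio = (2.89 + 6.89) / 14.32 × 100 = 9.78 / 14.32 × 100 = 68.3

Old-age dependency ratio: 48.1
Total dependency ratio: 68.3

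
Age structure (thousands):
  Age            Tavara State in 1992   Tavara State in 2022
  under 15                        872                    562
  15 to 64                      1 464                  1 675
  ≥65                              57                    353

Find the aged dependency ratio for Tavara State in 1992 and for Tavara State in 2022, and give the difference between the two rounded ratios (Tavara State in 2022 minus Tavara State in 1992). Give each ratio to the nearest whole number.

Tavara State in 1992: 4
Tavara State in 2022: 21
Difference: +17

Tavara State in 1992: 57 / 1 464 × 100 = 4
Tavara State in 2022: 353 / 1 675 × 100 = 21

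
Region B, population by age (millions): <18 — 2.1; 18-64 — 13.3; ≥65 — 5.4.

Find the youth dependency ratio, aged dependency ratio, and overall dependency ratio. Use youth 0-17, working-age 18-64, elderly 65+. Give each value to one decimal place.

Youth dependency ratio: 15.8
Old-age dependency ratio: 40.6
Total dependency ratio: 56.4

Youth dependency ratio = 2.1 / 13.3 × 100 = 15.8
Old-age dependency ratio = 5.4 / 13.3 × 100 = 40.6
Total dependency ratio = (2.1 + 5.4) / 13.3 × 100 = 7.5 / 13.3 × 100 = 56.4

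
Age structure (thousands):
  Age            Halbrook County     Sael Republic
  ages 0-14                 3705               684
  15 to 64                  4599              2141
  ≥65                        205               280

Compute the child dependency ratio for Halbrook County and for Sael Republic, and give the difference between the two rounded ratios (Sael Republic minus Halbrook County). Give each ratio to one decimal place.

Halbrook County: 80.6
Sael Republic: 31.9
Difference: -48.7

Halbrook County: 3705 / 4599 × 100 = 80.6
Sael Republic: 684 / 2141 × 100 = 31.9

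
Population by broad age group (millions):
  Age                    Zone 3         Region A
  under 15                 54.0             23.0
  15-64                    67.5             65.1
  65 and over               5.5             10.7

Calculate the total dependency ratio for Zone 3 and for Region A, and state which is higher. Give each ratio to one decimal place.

Zone 3: 88.1
Region A: 51.8
Higher: Zone 3

Zone 3: (54.0 + 5.5) / 67.5 × 100 = 59.5 / 67.5 × 100 = 88.1
Region A: (23.0 + 10.7) / 65.1 × 100 = 33.7 / 65.1 × 100 = 51.8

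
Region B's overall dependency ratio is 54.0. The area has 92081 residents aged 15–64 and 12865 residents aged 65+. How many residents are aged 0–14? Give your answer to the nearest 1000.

Total dependency ratio = (youth + elderly) / working-age × 100
54.0 = (Y + 12865) / 92081 × 100
⇒ 37000

Aged 0–14: 37000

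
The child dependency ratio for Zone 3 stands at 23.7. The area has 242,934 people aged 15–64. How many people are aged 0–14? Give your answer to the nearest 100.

Youth dependency ratio = youth / working-age × 100
23.7 = Y / 242,934 × 100
⇒ 57,600

Aged 0–14: 57,600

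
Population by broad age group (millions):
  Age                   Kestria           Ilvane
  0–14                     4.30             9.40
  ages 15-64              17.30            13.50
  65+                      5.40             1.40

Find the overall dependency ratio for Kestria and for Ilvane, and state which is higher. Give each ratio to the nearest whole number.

Kestria: 56
Ilvane: 80
Higher: Ilvane

Kestria: (4.30 + 5.40) / 17.30 × 100 = 9.70 / 17.30 × 100 = 56
Ilvane: (9.40 + 1.40) / 13.50 × 100 = 10.80 / 13.50 × 100 = 80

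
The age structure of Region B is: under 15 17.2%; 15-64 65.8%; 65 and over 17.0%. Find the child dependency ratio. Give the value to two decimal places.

Youth dependency ratio: 26.14

Youth dependency ratio = 17.2 / 65.8 × 100 = 26.14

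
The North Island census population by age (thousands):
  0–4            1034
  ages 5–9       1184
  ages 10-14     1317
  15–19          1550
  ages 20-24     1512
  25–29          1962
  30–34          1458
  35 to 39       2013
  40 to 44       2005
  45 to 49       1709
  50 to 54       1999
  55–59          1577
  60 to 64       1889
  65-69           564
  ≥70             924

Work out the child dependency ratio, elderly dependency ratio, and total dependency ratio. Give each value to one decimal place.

0–14: 1034 + 1184 + 1317 = 3535
15–64: 1550 + 1512 + 1962 + 1458 + 2013 + 2005 + 1709 + 1999 + 1577 + 1889 = 17674
65+: 564 + 924 = 1488
Youth dependency ratio = 3535 / 17674 × 100 = 20.0
Old-age dependency ratio = 1488 / 17674 × 100 = 8.4
Total dependency ratio = (3535 + 1488) / 17674 × 100 = 5023 / 17674 × 100 = 28.4

Youth dependency ratio: 20.0
Old-age dependency ratio: 8.4
Total dependency ratio: 28.4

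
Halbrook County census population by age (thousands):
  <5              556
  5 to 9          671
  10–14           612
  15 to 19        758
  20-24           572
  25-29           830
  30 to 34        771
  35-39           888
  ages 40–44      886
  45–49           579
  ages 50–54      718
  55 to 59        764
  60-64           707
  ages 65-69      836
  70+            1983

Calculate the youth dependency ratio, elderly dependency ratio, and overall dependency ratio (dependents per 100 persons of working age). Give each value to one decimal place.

0–14: 556 + 671 + 612 = 1839
15–64: 758 + 572 + 830 + 771 + 888 + 886 + 579 + 718 + 764 + 707 = 7473
65+: 836 + 1983 = 2819
Youth dependency ratio = 1839 / 7473 × 100 = 24.6
Old-age dependency ratio = 2819 / 7473 × 100 = 37.7
Total dependency ratio = (1839 + 2819) / 7473 × 100 = 4658 / 7473 × 100 = 62.3

Youth dependency ratio: 24.6
Old-age dependency ratio: 37.7
Total dependency ratio: 62.3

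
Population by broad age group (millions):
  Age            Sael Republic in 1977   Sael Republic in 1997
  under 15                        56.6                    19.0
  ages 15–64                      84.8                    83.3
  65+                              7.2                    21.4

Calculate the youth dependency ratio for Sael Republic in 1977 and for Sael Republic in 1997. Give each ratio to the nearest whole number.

Sael Republic in 1977: 67
Sael Republic in 1997: 23

Sael Republic in 1977: 56.6 / 84.8 × 100 = 67
Sael Republic in 1997: 19.0 / 83.3 × 100 = 23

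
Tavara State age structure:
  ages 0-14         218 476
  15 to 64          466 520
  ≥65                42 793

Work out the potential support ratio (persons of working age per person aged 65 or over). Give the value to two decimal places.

Potential support ratio = 466 520 / 42 793 = 10.90

Potential support ratio: 10.90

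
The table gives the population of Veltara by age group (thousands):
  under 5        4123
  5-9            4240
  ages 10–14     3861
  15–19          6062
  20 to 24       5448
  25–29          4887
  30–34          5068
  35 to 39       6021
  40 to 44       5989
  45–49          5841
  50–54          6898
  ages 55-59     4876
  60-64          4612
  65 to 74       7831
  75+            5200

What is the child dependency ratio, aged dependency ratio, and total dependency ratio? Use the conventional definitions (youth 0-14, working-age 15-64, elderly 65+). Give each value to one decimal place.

0–14: 4123 + 4240 + 3861 = 12224
15–64: 6062 + 5448 + 4887 + 5068 + 6021 + 5989 + 5841 + 6898 + 4876 + 4612 = 55702
65+: 7831 + 5200 = 13031
Youth dependency ratio = 12224 / 55702 × 100 = 21.9
Old-age dependency ratio = 13031 / 55702 × 100 = 23.4
Total dependency ratio = (12224 + 13031) / 55702 × 100 = 25255 / 55702 × 100 = 45.3

Youth dependency ratio: 21.9
Old-age dependency ratio: 23.4
Total dependency ratio: 45.3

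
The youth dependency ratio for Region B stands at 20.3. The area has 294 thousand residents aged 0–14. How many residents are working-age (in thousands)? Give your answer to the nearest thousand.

Youth dependency ratio = youth / working-age × 100
20.3 = 294 / W × 100
⇒ 1 448

Working-age: 1 448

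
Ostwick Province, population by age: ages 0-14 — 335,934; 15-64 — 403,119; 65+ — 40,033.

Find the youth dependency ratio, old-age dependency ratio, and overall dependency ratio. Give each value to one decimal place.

Youth dependency ratio = 335,934 / 403,119 × 100 = 83.3
Old-age dependency ratio = 40,033 / 403,119 × 100 = 9.9
Total dependency ratio = (335,934 + 40,033) / 403,119 × 100 = 375,967 / 403,119 × 100 = 93.3

Youth dependency ratio: 83.3
Old-age dependency ratio: 9.9
Total dependency ratio: 93.3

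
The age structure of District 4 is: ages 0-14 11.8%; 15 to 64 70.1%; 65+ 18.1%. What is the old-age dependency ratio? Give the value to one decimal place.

Old-age dependency ratio = 18.1 / 70.1 × 100 = 25.8

Old-age dependency ratio: 25.8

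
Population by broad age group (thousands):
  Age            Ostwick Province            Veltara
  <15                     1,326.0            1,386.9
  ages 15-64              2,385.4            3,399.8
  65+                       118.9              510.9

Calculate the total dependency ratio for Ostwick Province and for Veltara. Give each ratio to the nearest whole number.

Ostwick Province: (1,326.0 + 118.9) / 2,385.4 × 100 = 1,444.9 / 2,385.4 × 100 = 61
Veltara: (1,386.9 + 510.9) / 3,399.8 × 100 = 1,897.8 / 3,399.8 × 100 = 56

Ostwick Province: 61
Veltara: 56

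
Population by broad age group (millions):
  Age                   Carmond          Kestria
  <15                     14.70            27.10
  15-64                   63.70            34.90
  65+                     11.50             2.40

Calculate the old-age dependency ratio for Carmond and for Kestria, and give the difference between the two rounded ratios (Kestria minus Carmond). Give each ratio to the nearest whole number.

Carmond: 11.50 / 63.70 × 100 = 18
Kestria: 2.40 / 34.90 × 100 = 7

Carmond: 18
Kestria: 7
Difference: -11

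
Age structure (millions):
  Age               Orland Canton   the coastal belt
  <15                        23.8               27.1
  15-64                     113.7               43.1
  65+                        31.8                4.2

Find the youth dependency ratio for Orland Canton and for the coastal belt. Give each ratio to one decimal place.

Orland Canton: 20.9
the coastal belt: 62.9

Orland Canton: 23.8 / 113.7 × 100 = 20.9
the coastal belt: 27.1 / 43.1 × 100 = 62.9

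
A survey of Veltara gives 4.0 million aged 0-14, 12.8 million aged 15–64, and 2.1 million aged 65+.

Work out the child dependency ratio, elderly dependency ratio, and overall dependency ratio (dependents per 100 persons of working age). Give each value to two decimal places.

Youth dependency ratio = 4.0 / 12.8 × 100 = 31.25
Old-age dependency ratio = 2.1 / 12.8 × 100 = 16.41
Total dependency ratio = (4.0 + 2.1) / 12.8 × 100 = 6.1 / 12.8 × 100 = 47.66

Youth dependency ratio: 31.25
Old-age dependency ratio: 16.41
Total dependency ratio: 47.66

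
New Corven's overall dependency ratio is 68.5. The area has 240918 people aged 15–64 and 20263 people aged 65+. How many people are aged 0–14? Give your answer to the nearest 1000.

Aged 0–14: 145000

Total dependency ratio = (youth + elderly) / working-age × 100
68.5 = (Y + 20263) / 240918 × 100
⇒ 145000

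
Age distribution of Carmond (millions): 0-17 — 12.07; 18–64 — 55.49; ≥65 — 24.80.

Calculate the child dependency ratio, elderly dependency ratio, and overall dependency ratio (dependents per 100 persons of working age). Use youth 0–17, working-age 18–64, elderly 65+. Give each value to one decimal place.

Youth dependency ratio: 21.8
Old-age dependency ratio: 44.7
Total dependency ratio: 66.4

Youth dependency ratio = 12.07 / 55.49 × 100 = 21.8
Old-age dependency ratio = 24.80 / 55.49 × 100 = 44.7
Total dependency ratio = (12.07 + 24.80) / 55.49 × 100 = 36.87 / 55.49 × 100 = 66.4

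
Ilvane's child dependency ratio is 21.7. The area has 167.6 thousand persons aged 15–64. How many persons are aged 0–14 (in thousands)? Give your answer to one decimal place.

Youth dependency ratio = youth / working-age × 100
21.7 = Y / 167.6 × 100
⇒ 36.4

Aged 0–14: 36.4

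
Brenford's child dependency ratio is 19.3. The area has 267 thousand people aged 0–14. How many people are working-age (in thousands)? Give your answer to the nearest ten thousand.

Youth dependency ratio = youth / working-age × 100
19.3 = 267 / W × 100
⇒ 1 380

Working-age: 1 380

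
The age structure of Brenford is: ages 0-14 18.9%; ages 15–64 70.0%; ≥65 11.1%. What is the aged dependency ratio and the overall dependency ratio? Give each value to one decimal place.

Old-age dependency ratio: 15.9
Total dependency ratio: 42.9

Old-age dependency ratio = 11.1 / 70.0 × 100 = 15.9
Total dependency ratio = (18.9 + 11.1) / 70.0 × 100 = 30.0 / 70.0 × 100 = 42.9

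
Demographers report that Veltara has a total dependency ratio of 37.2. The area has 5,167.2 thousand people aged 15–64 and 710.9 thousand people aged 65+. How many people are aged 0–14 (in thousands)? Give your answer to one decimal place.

Aged 0–14: 1,211.3

Total dependency ratio = (youth + elderly) / working-age × 100
37.2 = (Y + 710.9) / 5,167.2 × 100
⇒ 1,211.3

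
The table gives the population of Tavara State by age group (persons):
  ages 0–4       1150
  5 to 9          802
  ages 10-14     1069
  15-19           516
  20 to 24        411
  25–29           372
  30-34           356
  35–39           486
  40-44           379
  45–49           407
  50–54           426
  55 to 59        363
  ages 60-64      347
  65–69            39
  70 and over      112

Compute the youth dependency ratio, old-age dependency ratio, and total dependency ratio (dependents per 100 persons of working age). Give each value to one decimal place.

0–14: 1150 + 802 + 1069 = 3021
15–64: 516 + 411 + 372 + 356 + 486 + 379 + 407 + 426 + 363 + 347 = 4063
65+: 39 + 112 = 151
Youth dependency ratio = 3021 / 4063 × 100 = 74.4
Old-age dependency ratio = 151 / 4063 × 100 = 3.7
Total dependency ratio = (3021 + 151) / 4063 × 100 = 3172 / 4063 × 100 = 78.1

Youth dependency ratio: 74.4
Old-age dependency ratio: 3.7
Total dependency ratio: 78.1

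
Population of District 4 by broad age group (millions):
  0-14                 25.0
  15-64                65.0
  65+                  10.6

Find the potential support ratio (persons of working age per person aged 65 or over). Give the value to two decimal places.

Potential support ratio: 6.13

Potential support ratio = 65.0 / 10.6 = 6.13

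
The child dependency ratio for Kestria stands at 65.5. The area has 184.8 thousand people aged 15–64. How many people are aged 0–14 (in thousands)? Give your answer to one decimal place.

Aged 0–14: 121.0

Youth dependency ratio = youth / working-age × 100
65.5 = Y / 184.8 × 100
⇒ 121.0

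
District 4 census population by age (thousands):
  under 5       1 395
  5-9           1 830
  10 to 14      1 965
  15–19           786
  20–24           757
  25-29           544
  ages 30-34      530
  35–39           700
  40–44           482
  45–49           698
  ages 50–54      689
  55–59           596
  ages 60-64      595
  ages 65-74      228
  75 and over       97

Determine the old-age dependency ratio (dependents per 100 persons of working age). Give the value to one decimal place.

Old-age dependency ratio: 5.1

0–14: 1 395 + 1 830 + 1 965 = 5 190
15–64: 786 + 757 + 544 + 530 + 700 + 482 + 698 + 689 + 596 + 595 = 6 377
65+: 228 + 97 = 325
Old-age dependency ratio = 325 / 6 377 × 100 = 5.1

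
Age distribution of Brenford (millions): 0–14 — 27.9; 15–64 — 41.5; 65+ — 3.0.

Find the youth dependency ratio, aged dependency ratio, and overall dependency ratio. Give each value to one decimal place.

Youth dependency ratio: 67.2
Old-age dependency ratio: 7.2
Total dependency ratio: 74.5

Youth dependency ratio = 27.9 / 41.5 × 100 = 67.2
Old-age dependency ratio = 3.0 / 41.5 × 100 = 7.2
Total dependency ratio = (27.9 + 3.0) / 41.5 × 100 = 30.9 / 41.5 × 100 = 74.5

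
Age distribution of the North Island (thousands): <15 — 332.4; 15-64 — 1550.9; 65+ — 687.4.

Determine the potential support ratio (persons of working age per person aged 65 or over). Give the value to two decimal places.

Potential support ratio = 1550.9 / 687.4 = 2.26

Potential support ratio: 2.26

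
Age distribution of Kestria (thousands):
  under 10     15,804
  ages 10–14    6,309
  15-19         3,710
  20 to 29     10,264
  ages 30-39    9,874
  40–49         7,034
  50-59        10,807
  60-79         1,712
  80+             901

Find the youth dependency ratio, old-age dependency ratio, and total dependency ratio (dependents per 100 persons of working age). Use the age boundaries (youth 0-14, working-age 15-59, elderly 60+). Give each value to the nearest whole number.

0–14: 15,804 + 6,309 = 22,113
15–59: 3,710 + 10,264 + 9,874 + 7,034 + 10,807 = 41,689
60+: 1,712 + 901 = 2,613
Youth dependency ratio = 22,113 / 41,689 × 100 = 53
Old-age dependency ratio = 2,613 / 41,689 × 100 = 6
Total dependency ratio = (22,113 + 2,613) / 41,689 × 100 = 24,726 / 41,689 × 100 = 59

Youth dependency ratio: 53
Old-age dependency ratio: 6
Total dependency ratio: 59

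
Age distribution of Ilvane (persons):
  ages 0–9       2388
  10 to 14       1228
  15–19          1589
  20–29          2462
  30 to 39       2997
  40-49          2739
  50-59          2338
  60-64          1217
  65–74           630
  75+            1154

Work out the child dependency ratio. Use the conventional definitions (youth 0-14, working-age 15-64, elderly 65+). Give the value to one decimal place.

Youth dependency ratio: 27.1

0–14: 2388 + 1228 = 3616
15–64: 1589 + 2462 + 2997 + 2739 + 2338 + 1217 = 13342
65+: 630 + 1154 = 1784
Youth dependency ratio = 3616 / 13342 × 100 = 27.1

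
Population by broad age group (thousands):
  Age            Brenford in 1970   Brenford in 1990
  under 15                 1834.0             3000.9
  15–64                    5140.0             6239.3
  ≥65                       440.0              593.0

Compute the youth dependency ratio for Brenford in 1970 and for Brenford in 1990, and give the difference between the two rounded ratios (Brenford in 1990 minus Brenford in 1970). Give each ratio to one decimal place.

Brenford in 1970: 1834.0 / 5140.0 × 100 = 35.7
Brenford in 1990: 3000.9 / 6239.3 × 100 = 48.1

Brenford in 1970: 35.7
Brenford in 1990: 48.1
Difference: +12.4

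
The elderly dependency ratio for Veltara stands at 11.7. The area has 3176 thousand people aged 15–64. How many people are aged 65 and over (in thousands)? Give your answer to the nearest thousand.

Aged 65 and over: 372

Old-age dependency ratio = elderly / working-age × 100
11.7 = E / 3176 × 100
⇒ 372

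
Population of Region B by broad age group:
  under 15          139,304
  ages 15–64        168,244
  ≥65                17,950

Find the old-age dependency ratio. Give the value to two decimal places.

Old-age dependency ratio = 17,950 / 168,244 × 100 = 10.67

Old-age dependency ratio: 10.67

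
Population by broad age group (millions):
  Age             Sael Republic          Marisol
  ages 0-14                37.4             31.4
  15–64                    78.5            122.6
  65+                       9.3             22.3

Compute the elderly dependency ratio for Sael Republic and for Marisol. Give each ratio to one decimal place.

Sael Republic: 11.8
Marisol: 18.2

Sael Republic: 9.3 / 78.5 × 100 = 11.8
Marisol: 22.3 / 122.6 × 100 = 18.2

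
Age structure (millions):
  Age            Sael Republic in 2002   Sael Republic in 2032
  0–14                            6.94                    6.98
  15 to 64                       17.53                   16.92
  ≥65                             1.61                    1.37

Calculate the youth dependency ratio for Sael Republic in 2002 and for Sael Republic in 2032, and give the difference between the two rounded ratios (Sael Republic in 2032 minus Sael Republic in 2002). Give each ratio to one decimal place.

Sael Republic in 2002: 39.6
Sael Republic in 2032: 41.3
Difference: +1.7

Sael Republic in 2002: 6.94 / 17.53 × 100 = 39.6
Sael Republic in 2032: 6.98 / 16.92 × 100 = 41.3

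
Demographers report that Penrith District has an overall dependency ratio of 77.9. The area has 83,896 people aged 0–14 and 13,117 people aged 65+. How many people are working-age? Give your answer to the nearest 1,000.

Working-age: 125,000

Total dependency ratio = (youth + elderly) / working-age × 100
77.9 = (83,896 + 13,117) / W × 100
⇒ 125,000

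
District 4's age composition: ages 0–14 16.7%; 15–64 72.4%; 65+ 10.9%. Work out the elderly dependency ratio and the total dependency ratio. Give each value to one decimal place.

Old-age dependency ratio: 15.1
Total dependency ratio: 38.1

Old-age dependency ratio = 10.9 / 72.4 × 100 = 15.1
Total dependency ratio = (16.7 + 10.9) / 72.4 × 100 = 27.6 / 72.4 × 100 = 38.1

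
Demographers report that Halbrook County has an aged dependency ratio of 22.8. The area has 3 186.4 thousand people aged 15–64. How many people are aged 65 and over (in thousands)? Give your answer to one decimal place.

Aged 65 and over: 726.5

Old-age dependency ratio = elderly / working-age × 100
22.8 = E / 3 186.4 × 100
⇒ 726.5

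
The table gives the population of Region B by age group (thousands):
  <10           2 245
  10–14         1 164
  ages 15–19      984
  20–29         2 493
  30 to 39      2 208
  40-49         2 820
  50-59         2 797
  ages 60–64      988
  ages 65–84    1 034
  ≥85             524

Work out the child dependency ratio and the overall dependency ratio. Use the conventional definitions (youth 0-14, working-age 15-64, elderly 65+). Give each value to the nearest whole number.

Youth dependency ratio: 28
Total dependency ratio: 40

0–14: 2 245 + 1 164 = 3 409
15–64: 984 + 2 493 + 2 208 + 2 820 + 2 797 + 988 = 12 290
65+: 1 034 + 524 = 1 558
Youth dependency ratio = 3 409 / 12 290 × 100 = 28
Total dependency ratio = (3 409 + 1 558) / 12 290 × 100 = 4 967 / 12 290 × 100 = 40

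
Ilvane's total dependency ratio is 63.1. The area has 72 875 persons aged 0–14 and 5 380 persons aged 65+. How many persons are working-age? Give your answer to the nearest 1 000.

Working-age: 124 000

Total dependency ratio = (youth + elderly) / working-age × 100
63.1 = (72 875 + 5 380) / W × 100
⇒ 124 000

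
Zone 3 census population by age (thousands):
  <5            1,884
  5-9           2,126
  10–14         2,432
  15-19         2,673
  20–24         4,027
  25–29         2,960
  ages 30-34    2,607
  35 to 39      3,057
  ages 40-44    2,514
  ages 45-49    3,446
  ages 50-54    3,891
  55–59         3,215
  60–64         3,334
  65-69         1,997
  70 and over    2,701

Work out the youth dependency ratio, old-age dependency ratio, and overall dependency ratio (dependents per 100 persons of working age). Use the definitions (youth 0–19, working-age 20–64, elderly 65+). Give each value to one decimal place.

Youth dependency ratio: 31.4
Old-age dependency ratio: 16.2
Total dependency ratio: 47.5

0–19: 1,884 + 2,126 + 2,432 + 2,673 = 9,115
20–64: 4,027 + 2,960 + 2,607 + 3,057 + 2,514 + 3,446 + 3,891 + 3,215 + 3,334 = 29,051
65+: 1,997 + 2,701 = 4,698
Youth dependency ratio = 9,115 / 29,051 × 100 = 31.4
Old-age dependency ratio = 4,698 / 29,051 × 100 = 16.2
Total dependency ratio = (9,115 + 4,698) / 29,051 × 100 = 13,813 / 29,051 × 100 = 47.5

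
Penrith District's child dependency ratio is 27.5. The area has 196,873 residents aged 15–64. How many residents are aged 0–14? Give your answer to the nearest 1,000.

Aged 0–14: 54,000

Youth dependency ratio = youth / working-age × 100
27.5 = Y / 196,873 × 100
⇒ 54,000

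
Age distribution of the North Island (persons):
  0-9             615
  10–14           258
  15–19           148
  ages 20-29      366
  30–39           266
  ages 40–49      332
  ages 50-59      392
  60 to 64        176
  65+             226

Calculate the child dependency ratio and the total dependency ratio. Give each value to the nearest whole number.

0–14: 615 + 258 = 873
15–64: 148 + 366 + 266 + 332 + 392 + 176 = 1680
65+: 226
Youth dependency ratio = 873 / 1680 × 100 = 52
Total dependency ratio = (873 + 226) / 1680 × 100 = 1099 / 1680 × 100 = 65

Youth dependency ratio: 52
Total dependency ratio: 65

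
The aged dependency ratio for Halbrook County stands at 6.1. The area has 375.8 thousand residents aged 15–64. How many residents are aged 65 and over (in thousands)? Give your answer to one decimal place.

Aged 65 and over: 22.9

Old-age dependency ratio = elderly / working-age × 100
6.1 = E / 375.8 × 100
⇒ 22.9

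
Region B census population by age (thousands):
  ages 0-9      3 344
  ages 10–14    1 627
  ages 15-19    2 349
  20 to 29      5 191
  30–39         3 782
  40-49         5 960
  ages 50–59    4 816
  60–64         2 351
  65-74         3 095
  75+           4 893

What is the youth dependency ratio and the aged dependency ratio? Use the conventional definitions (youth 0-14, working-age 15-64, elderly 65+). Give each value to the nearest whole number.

Youth dependency ratio: 20
Old-age dependency ratio: 33

0–14: 3 344 + 1 627 = 4 971
15–64: 2 349 + 5 191 + 3 782 + 5 960 + 4 816 + 2 351 = 24 449
65+: 3 095 + 4 893 = 7 988
Youth dependency ratio = 4 971 / 24 449 × 100 = 20
Old-age dependency ratio = 7 988 / 24 449 × 100 = 33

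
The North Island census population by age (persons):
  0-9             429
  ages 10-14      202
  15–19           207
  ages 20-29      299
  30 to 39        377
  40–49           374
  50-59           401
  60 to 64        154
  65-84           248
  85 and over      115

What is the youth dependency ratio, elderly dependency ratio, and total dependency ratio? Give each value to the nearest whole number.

0–14: 429 + 202 = 631
15–64: 207 + 299 + 377 + 374 + 401 + 154 = 1 812
65+: 248 + 115 = 363
Youth dependency ratio = 631 / 1 812 × 100 = 35
Old-age dependency ratio = 363 / 1 812 × 100 = 20
Total dependency ratio = (631 + 363) / 1 812 × 100 = 994 / 1 812 × 100 = 55

Youth dependency ratio: 35
Old-age dependency ratio: 20
Total dependency ratio: 55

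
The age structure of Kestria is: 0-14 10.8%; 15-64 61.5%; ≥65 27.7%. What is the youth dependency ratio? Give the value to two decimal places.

Youth dependency ratio: 17.56

Youth dependency ratio = 10.8 / 61.5 × 100 = 17.56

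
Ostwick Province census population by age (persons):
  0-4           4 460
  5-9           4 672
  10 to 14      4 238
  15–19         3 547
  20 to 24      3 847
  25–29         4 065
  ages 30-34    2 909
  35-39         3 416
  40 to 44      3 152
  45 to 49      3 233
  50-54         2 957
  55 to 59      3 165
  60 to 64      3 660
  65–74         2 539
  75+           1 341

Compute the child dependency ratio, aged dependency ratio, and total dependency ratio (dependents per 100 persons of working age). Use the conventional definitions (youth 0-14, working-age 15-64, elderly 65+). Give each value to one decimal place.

0–14: 4 460 + 4 672 + 4 238 = 13 370
15–64: 3 547 + 3 847 + 4 065 + 2 909 + 3 416 + 3 152 + 3 233 + 2 957 + 3 165 + 3 660 = 33 951
65+: 2 539 + 1 341 = 3 880
Youth dependency ratio = 13 370 / 33 951 × 100 = 39.4
Old-age dependency ratio = 3 880 / 33 951 × 100 = 11.4
Total dependency ratio = (13 370 + 3 880) / 33 951 × 100 = 17 250 / 33 951 × 100 = 50.8

Youth dependency ratio: 39.4
Old-age dependency ratio: 11.4
Total dependency ratio: 50.8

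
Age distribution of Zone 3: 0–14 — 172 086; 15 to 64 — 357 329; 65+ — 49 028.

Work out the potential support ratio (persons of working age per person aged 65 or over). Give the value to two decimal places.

Potential support ratio: 7.29

Potential support ratio = 357 329 / 49 028 = 7.29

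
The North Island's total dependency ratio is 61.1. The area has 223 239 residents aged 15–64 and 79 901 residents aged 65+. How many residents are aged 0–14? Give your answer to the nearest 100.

Total dependency ratio = (youth + elderly) / working-age × 100
61.1 = (Y + 79 901) / 223 239 × 100
⇒ 56 500

Aged 0–14: 56 500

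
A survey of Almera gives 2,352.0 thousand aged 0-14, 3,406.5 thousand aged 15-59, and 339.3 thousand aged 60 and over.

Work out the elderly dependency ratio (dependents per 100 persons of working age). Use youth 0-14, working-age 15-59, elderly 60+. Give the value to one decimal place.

Old-age dependency ratio = 339.3 / 3,406.5 × 100 = 10.0

Old-age dependency ratio: 10.0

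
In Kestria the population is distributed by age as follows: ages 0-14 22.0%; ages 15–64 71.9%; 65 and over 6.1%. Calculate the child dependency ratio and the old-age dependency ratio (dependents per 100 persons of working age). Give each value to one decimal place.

Youth dependency ratio: 30.6
Old-age dependency ratio: 8.5

Youth dependency ratio = 22.0 / 71.9 × 100 = 30.6
Old-age dependency ratio = 6.1 / 71.9 × 100 = 8.5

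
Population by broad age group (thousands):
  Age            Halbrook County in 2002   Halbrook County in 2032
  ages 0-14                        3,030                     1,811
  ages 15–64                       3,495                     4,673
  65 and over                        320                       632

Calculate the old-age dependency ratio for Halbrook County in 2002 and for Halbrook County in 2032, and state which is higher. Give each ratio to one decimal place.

Halbrook County in 2002: 9.2
Halbrook County in 2032: 13.5
Higher: Halbrook County in 2032

Halbrook County in 2002: 320 / 3,495 × 100 = 9.2
Halbrook County in 2032: 632 / 4,673 × 100 = 13.5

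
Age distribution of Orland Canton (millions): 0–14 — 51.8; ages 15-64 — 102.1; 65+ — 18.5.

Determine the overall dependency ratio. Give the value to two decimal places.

Total dependency ratio: 68.85

Total dependency ratio = (51.8 + 18.5) / 102.1 × 100 = 70.3 / 102.1 × 100 = 68.85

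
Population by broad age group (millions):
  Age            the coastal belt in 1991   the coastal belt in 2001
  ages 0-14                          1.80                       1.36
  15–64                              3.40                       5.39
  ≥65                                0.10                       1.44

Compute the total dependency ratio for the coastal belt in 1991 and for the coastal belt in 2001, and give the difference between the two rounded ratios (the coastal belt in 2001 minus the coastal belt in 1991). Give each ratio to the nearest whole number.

the coastal belt in 1991: 56
the coastal belt in 2001: 52
Difference: -4

the coastal belt in 1991: (1.80 + 0.10) / 3.40 × 100 = 1.90 / 3.40 × 100 = 56
the coastal belt in 2001: (1.36 + 1.44) / 5.39 × 100 = 2.80 / 5.39 × 100 = 52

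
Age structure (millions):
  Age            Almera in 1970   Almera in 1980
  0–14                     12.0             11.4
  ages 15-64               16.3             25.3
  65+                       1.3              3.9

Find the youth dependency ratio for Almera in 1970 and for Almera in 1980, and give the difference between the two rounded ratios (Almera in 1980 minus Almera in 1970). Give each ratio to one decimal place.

Almera in 1970: 12.0 / 16.3 × 100 = 73.6
Almera in 1980: 11.4 / 25.3 × 100 = 45.1

Almera in 1970: 73.6
Almera in 1980: 45.1
Difference: -28.5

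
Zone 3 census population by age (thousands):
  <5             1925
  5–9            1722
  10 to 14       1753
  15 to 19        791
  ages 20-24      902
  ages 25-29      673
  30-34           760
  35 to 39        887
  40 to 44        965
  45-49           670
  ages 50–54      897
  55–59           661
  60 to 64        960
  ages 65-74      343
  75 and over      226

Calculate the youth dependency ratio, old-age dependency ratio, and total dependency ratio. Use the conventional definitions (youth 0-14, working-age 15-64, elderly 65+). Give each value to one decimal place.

Youth dependency ratio: 66.1
Old-age dependency ratio: 7.0
Total dependency ratio: 73.1

0–14: 1925 + 1722 + 1753 = 5400
15–64: 791 + 902 + 673 + 760 + 887 + 965 + 670 + 897 + 661 + 960 = 8166
65+: 343 + 226 = 569
Youth dependency ratio = 5400 / 8166 × 100 = 66.1
Old-age dependency ratio = 569 / 8166 × 100 = 7.0
Total dependency ratio = (5400 + 569) / 8166 × 100 = 5969 / 8166 × 100 = 73.1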